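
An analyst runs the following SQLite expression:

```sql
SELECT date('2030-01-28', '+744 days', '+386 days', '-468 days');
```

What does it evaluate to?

Applying '+744 days' to 2030-01-28: counting 744 days forward gives 2032-02-11.
Applying '+386 days' to 2032-02-11: counting 386 days forward gives 2033-03-03.
Applying '-468 days' to 2033-03-03: counting 468 days back gives 2031-11-21.

2031-11-21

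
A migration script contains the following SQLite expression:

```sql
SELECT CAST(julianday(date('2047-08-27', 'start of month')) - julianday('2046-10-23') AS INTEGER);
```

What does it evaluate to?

`start of month` rewinds 2047-08-27 to 2047-08-01.
8 days remain in October 2046 after the 23rd (31 − 23).
Full months from November 2046 through July 2047 contribute their day counts.
Then 1 day into August 2047.
Total: 8 + 30 + 31 + 31 + 28 + 31 + 30 + 31 + 30 + 31 + 1 = 282.

282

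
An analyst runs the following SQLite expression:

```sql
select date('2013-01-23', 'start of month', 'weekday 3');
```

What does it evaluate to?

`start of month` rewinds 2013-01-23 to 2013-01-01.
`weekday 3` advances to the next Wednesday; 2013-01-01 is a Tuesday, so it moves forward to 2013-01-02.

2013-01-02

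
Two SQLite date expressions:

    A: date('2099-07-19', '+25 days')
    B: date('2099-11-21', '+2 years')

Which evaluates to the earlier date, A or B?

A

A = 2099-08-13.
B = 2101-11-21.
A is earlier.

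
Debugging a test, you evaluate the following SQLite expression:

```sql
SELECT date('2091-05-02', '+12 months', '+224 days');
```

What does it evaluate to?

2092-12-12

Adding +12 months to 2091-05-02 gives 2092-05-02.
Applying '+224 days' to 2092-05-02: counting 224 days forward gives 2092-12-12.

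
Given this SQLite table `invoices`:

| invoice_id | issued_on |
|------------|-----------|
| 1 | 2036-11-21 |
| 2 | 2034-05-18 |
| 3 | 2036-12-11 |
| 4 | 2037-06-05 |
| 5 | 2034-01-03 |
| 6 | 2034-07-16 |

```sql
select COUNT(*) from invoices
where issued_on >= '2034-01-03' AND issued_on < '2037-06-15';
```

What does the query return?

Rows in [2034-01-03, 2037-06-15): 2036-11-21, 2034-05-18, 2036-12-11, 2037-06-05, 2034-01-03, 2034-07-16 → 6 rows.

6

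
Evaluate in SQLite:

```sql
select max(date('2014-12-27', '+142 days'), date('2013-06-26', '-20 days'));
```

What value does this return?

2015-05-18

date('2014-12-27', '+142 days') → 2015-05-18.
date('2013-06-26', '-20 days') → 2013-06-06.
Later of the two is 2015-05-18.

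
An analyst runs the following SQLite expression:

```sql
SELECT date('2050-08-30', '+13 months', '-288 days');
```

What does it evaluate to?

Adding +13 months to 2050-08-30 gives 2051-09-30.
Applying '-288 days' to 2051-09-30: counting 288 days back gives 2050-12-16.

2050-12-16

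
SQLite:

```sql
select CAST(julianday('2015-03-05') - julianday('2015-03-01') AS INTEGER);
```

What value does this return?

Both dates are in March 2015: 5 − 1 = 4.

4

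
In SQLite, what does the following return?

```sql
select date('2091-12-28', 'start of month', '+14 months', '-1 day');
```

`start of month` rewinds 2091-12-28 to 2091-12-01.
Adding +14 months to 2091-12-01 gives 2093-02-01.
Going back 1 day from 2093-02-01 reaches 2093-01-31 (last day of January, 31 days).

2093-01-31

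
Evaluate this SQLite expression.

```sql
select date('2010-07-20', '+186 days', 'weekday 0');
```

2011-01-23

Applying '+186 days' to 2010-07-20: counting 186 days forward gives 2011-01-22.
`weekday 0` advances to the next Sunday; 2011-01-22 is a Saturday, so it moves forward to 2011-01-23.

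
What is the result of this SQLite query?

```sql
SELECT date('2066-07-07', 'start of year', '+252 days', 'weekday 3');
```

`start of year` rewinds 2066-07-07 to 2066-01-01.
Applying '+252 days' to 2066-01-01: counting 252 days forward gives 2066-09-10.
`weekday 3` advances to the next Wednesday; 2066-09-10 is a Friday, so it moves forward to 2066-09-15.

2066-09-15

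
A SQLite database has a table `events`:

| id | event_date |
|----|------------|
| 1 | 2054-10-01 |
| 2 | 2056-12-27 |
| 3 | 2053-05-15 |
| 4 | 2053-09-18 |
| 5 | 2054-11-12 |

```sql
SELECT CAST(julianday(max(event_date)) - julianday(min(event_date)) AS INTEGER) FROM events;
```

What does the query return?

1322

MIN = 2053-05-15, MAX = 2056-12-27.
16 days remain in May 2053 after the 15th (31 − 15).
Full months from June 2053 through November 2056 contribute their day counts.
Then 27 days into December 2056.
Total: 16 + 30 + 31 + 31 + 30 + 31 + 30 + 31 + 31 + 28 + 31 + 30 + 31 + 30 + 31 + 31 + 30 + 31 + 30 + 31 + 31 + 28 + 31 + 30 + 31 + 30 + 31 + 31 + 30 + 31 + 30 + 31 + 31 + 29 + 31 + 30 + 31 + 30 + 31 + 31 + 30 + 31 + 30 + 27 = 1322.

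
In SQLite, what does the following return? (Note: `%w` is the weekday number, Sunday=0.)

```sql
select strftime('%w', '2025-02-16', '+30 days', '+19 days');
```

0

First apply '+30 days', '+19 days': 2025-02-16 → 2025-04-06.
2025-04-06 is a Sunday; with Sunday=0 that is 0.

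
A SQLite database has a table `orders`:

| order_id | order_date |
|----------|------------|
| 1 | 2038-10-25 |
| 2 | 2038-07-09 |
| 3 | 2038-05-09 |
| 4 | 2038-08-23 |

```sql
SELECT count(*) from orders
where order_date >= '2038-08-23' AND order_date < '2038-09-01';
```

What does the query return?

1

Rows in [2038-08-23, 2038-09-01): 2038-08-23 → 1 row.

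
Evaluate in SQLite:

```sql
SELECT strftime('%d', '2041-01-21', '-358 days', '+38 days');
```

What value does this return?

First apply '-358 days', '+38 days': 2041-01-21 → 2040-03-07.
`%d` extracts the 2-digit day of month: 07.

07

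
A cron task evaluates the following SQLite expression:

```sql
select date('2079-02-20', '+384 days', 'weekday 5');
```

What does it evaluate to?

Applying '+384 days' to 2079-02-20: counting 384 days forward gives 2080-03-10.
`weekday 5` advances to the next Friday; 2080-03-10 is a Sunday, so it moves forward to 2080-03-15.

2080-03-15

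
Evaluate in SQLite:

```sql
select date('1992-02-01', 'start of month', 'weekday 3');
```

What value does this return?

1992-02-05

`start of month` rewinds 1992-02-01 to 1992-02-01.
`weekday 3` advances to the next Wednesday; 1992-02-01 is a Saturday, so it moves forward to 1992-02-05.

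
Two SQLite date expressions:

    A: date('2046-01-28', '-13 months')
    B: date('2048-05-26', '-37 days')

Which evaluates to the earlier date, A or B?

A = 2044-12-28.
B = 2048-04-19.
A is earlier.

A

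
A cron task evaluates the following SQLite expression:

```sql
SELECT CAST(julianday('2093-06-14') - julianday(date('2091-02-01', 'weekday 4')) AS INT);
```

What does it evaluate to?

864

`weekday 4` advances to the next Thursday; 2091-02-01 is already a Thursday, so it stays at 2091-02-01.
27 days remain in February 2091 after the 1st (28 − 1).
Full months from March 2091 through May 2093 contribute their day counts.
Then 14 days into June 2093.
Total: 27 + 31 + 30 + 31 + 30 + 31 + 31 + 30 + 31 + 30 + 31 + 31 + 29 + 31 + 30 + 31 + 30 + 31 + 31 + 30 + 31 + 30 + 31 + 31 + 28 + 31 + 30 + 31 + 14 = 864.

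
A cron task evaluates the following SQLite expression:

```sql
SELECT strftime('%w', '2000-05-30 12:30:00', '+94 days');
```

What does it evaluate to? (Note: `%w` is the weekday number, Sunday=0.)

5

First apply '+94 days': 2000-05-30 12:30:00 → 2000-09-01 12:30:00.
2000-09-01 is a Friday; with Sunday=0 that is 5.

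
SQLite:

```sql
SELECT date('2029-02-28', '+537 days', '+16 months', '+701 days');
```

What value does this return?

2033-11-19

Applying '+537 days' to 2029-02-28: counting 537 days forward gives 2030-08-19.
Adding +16 months to 2030-08-19 gives 2031-12-19.
Applying '+701 days' to 2031-12-19: counting 701 days forward gives 2033-11-19.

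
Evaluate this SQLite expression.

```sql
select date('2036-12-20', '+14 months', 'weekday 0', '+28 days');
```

Adding +14 months to 2036-12-20 gives 2038-02-20.
`weekday 0` advances to the next Sunday; 2038-02-20 is a Saturday, so it moves forward to 2038-02-21.
February 2038 has 28 days; 7 remain after the 21st, so 8 days reach 2038-03-01.
Advancing 20 more days within March lands on 2038-03-21.

2038-03-21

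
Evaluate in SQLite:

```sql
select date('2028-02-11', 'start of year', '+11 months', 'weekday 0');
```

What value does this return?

2028-12-03

`start of year` rewinds 2028-02-11 to 2028-01-01.
Adding +11 months to 2028-01-01 gives 2028-12-01.
`weekday 0` advances to the next Sunday; 2028-12-01 is a Friday, so it moves forward to 2028-12-03.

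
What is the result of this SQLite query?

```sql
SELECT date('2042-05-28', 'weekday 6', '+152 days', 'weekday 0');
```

2042-11-02

`weekday 6` advances to the next Saturday; 2042-05-28 is a Wednesday, so it moves forward to 2042-05-31.
Applying '+152 days' to 2042-05-31: counting 152 days forward gives 2042-10-30.
`weekday 0` advances to the next Sunday; 2042-10-30 is a Thursday, so it moves forward to 2042-11-02.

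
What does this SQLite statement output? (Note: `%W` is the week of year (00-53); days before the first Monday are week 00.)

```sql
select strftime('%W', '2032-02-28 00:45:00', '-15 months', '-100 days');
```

First apply '-15 months', '-100 days': 2032-02-28 00:45:00 → 2030-08-20 00:45:00.
2030-08-20 is a Tuesday. SQLite's %W counts Mondays since the year started; the result is 33.

33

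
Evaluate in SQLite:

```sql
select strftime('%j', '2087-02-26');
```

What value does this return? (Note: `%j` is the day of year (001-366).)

Day-of-year for 2087-02-26: days since 2087-01-01 inclusive = 57, zero-padded to 057.

057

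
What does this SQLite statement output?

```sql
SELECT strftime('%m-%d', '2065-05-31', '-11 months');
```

07-01

First apply '-11 months': 2065-05-31 → 2064-07-01.
`%m-%d` extracts the month-day: 07-01.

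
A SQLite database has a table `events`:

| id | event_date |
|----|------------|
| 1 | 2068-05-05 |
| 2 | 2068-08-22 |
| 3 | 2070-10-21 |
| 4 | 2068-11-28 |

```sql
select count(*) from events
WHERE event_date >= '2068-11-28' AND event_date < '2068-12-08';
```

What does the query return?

Rows in [2068-11-28, 2068-12-08): 2068-11-28 → 1 row.

1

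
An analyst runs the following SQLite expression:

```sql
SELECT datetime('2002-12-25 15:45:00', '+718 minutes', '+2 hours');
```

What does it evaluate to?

2002-12-26 05:43:00

718 minutes = 11h 58m; +718 minutes from 2002-12-25 15:45:00 is 2002-12-26 03:43:00 (crosses midnight).
+2 hours from 2002-12-26 03:43:00 is 2002-12-26 05:43:00.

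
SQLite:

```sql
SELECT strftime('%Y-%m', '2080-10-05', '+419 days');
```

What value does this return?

First apply '+419 days': 2080-10-05 → 2081-11-28.
`%Y-%m` extracts the year-month: 2081-11.

2081-11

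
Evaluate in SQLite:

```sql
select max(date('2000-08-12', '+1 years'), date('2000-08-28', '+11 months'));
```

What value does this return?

2001-08-12

date('2000-08-12', '+1 years') → 2001-08-12.
date('2000-08-28', '+11 months') → 2001-07-28.
Later of the two is 2001-08-12.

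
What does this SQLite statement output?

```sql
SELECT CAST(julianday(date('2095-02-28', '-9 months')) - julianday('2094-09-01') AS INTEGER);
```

-96

Adding -9 months to 2095-02-28 gives 2094-05-28.
3 days remain in May 2094 after the 28th (31 − 28).
June 2094: 30 days.
July 2094: 31 days.
August 2094: 31 days.
Then 1 day into September 2094.
Total: 3 + 30 + 31 + 31 + 1 = 96.
The subtraction is earlier − later, so the result is −96 → -96.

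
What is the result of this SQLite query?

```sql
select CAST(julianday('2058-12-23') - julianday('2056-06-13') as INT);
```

17 days remain in June 2056 after the 13th (30 − 13).
Full months from July 2056 through November 2058 contribute their day counts.
Then 23 days into December 2058.
Total: 17 + 31 + 31 + 30 + 31 + 30 + 31 + 31 + 28 + 31 + 30 + 31 + 30 + 31 + 31 + 30 + 31 + 30 + 31 + 31 + 28 + 31 + 30 + 31 + 30 + 31 + 31 + 30 + 31 + 30 + 23 = 923.

923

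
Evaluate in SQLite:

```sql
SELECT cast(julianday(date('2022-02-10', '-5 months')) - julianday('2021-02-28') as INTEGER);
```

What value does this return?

Adding -5 months to 2022-02-10 gives 2021-09-10.
0 days remain in February 2021 after the 28th (28 − 28).
Full months from March 2021 through August 2021 contribute their day counts.
Then 10 days into September 2021.
Total: 0 + 31 + 30 + 31 + 30 + 31 + 31 + 10 = 194.

194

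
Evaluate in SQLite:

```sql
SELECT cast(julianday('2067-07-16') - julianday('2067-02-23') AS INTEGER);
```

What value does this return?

143

5 days remain in February 2067 after the 23rd (28 − 23).
March 2067: 31 days.
April 2067: 30 days.
May 2067: 31 days.
June 2067: 30 days.
Then 16 days into July 2067.
Total: 5 + 31 + 30 + 31 + 30 + 16 = 143.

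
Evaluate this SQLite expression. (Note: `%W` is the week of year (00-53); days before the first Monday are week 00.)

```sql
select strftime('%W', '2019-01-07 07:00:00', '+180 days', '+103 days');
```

First apply '+180 days', '+103 days': 2019-01-07 07:00:00 → 2019-10-17 07:00:00.
2019-10-17 is a Thursday. SQLite's %W counts Mondays since the year started; the result is 41.

41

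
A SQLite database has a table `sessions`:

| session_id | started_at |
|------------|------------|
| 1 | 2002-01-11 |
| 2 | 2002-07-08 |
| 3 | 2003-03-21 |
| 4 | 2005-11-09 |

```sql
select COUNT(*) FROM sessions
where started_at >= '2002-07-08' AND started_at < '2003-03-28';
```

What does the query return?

2

Rows in [2002-07-08, 2003-03-28): 2002-07-08, 2003-03-21 → 2 rows.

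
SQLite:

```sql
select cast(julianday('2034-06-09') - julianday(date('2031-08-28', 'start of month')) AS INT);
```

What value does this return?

1043

`start of month` rewinds 2031-08-28 to 2031-08-01.
30 days remain in August 2031 after the 1st (31 − 1).
Full months from September 2031 through May 2034 contribute their day counts.
Then 9 days into June 2034.
Total: 30 + 30 + 31 + 30 + 31 + 31 + 29 + 31 + 30 + 31 + 30 + 31 + 31 + 30 + 31 + 30 + 31 + 31 + 28 + 31 + 30 + 31 + 30 + 31 + 31 + 30 + 31 + 30 + 31 + 31 + 28 + 31 + 30 + 31 + 9 = 1043.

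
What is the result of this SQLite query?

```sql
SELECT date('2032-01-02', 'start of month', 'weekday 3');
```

`start of month` rewinds 2032-01-02 to 2032-01-01.
`weekday 3` advances to the next Wednesday; 2032-01-01 is a Thursday, so it moves forward to 2032-01-07.

2032-01-07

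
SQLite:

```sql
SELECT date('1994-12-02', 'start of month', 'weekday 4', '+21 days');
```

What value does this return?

`start of month` rewinds 1994-12-02 to 1994-12-01.
`weekday 4` advances to the next Thursday; 1994-12-01 is already a Thursday, so it stays at 1994-12-01.
Advancing 21 more days within December lands on 1994-12-22.

1994-12-22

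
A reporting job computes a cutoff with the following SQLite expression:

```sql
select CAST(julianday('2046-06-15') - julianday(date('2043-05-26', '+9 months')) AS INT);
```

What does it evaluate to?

Adding +9 months to 2043-05-26 gives 2044-02-26.
3 days remain in February 2044 after the 26th (29 − 26).
Full months from March 2044 through May 2046 contribute their day counts.
Then 15 days into June 2046.
Total: 3 + 31 + 30 + 31 + 30 + 31 + 31 + 30 + 31 + 30 + 31 + 31 + 28 + 31 + 30 + 31 + 30 + 31 + 31 + 30 + 31 + 30 + 31 + 31 + 28 + 31 + 30 + 31 + 15 = 840.

840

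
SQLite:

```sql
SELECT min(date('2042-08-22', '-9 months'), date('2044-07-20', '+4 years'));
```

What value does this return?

date('2042-08-22', '-9 months') → 2041-11-22.
date('2044-07-20', '+4 years') → 2048-07-20.
Earlier of the two is 2041-11-22.

2041-11-22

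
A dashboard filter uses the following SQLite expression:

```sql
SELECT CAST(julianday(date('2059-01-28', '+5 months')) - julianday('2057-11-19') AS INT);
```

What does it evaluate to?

Adding +5 months to 2059-01-28 gives 2059-06-28.
11 days remain in November 2057 after the 19th (30 − 19).
Full months from December 2057 through May 2059 contribute their day counts.
Then 28 days into June 2059.
Total: 11 + 31 + 31 + 28 + 31 + 30 + 31 + 30 + 31 + 31 + 30 + 31 + 30 + 31 + 31 + 28 + 31 + 30 + 31 + 28 = 586.

586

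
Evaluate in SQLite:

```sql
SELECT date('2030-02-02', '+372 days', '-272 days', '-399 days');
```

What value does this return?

Applying '+372 days' to 2030-02-02: counting 372 days forward gives 2031-02-09.
Applying '-272 days' to 2031-02-09: counting 272 days back gives 2030-05-13.
Applying '-399 days' to 2030-05-13: counting 399 days back gives 2029-04-09.

2029-04-09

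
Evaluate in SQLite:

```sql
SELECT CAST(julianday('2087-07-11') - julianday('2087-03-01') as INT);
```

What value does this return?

30 days remain in March 2087 after the 1st (31 − 1).
April 2087: 30 days.
May 2087: 31 days.
June 2087: 30 days.
Then 11 days into July 2087.
Total: 30 + 30 + 31 + 30 + 11 = 132.

132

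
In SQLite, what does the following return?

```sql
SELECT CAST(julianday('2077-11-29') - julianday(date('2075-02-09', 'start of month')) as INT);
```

1032

`start of month` rewinds 2075-02-09 to 2075-02-01.
27 days remain in February 2075 after the 1st (28 − 1).
Full months from March 2075 through October 2077 contribute their day counts.
Then 29 days into November 2077.
Total: 27 + 31 + 30 + 31 + 30 + 31 + 31 + 30 + 31 + 30 + 31 + 31 + 29 + 31 + 30 + 31 + 30 + 31 + 31 + 30 + 31 + 30 + 31 + 31 + 28 + 31 + 30 + 31 + 30 + 31 + 31 + 30 + 31 + 29 = 1032.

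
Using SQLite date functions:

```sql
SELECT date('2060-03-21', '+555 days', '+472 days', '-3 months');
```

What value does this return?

2062-10-12

Applying '+555 days' to 2060-03-21: counting 555 days forward gives 2061-09-27.
Applying '+472 days' to 2061-09-27: counting 472 days forward gives 2063-01-12.
Adding -3 months to 2063-01-12 gives 2062-10-12.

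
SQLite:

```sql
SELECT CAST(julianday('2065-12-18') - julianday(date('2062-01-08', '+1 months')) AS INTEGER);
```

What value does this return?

Adding +1 month to 2062-01-08 gives 2062-02-08.
20 days remain in February 2062 after the 8th (28 − 8).
Full months from March 2062 through November 2065 contribute their day counts.
Then 18 days into December 2065.
Total: 20 + 31 + 30 + 31 + 30 + 31 + 31 + 30 + 31 + 30 + 31 + 31 + 28 + 31 + 30 + 31 + 30 + 31 + 31 + 30 + 31 + 30 + 31 + 31 + 29 + 31 + 30 + 31 + 30 + 31 + 31 + 30 + 31 + 30 + 31 + 31 + 28 + 31 + 30 + 31 + 30 + 31 + 31 + 30 + 31 + 30 + 18 = 1409.

1409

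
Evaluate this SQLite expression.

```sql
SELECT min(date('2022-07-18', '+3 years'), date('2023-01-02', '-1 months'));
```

2022-12-02

date('2022-07-18', '+3 years') → 2025-07-18.
date('2023-01-02', '-1 months') → 2022-12-02.
Earlier of the two is 2022-12-02.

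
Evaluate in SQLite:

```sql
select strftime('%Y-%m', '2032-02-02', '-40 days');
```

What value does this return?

2031-12

First apply '-40 days': 2032-02-02 → 2031-12-24.
`%Y-%m` extracts the year-month: 2031-12.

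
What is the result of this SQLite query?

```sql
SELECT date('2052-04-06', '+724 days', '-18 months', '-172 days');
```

Applying '+724 days' to 2052-04-06: counting 724 days forward gives 2054-03-31.
Adding -18 months to 2054-03-31 targets 2052-09-31. September 2052 has only 30 days, so SQLite normalizes the 1-day overflow forward to 2052-10-01.
Applying '-172 days' to 2052-10-01: counting 172 days back gives 2052-04-12.

2052-04-12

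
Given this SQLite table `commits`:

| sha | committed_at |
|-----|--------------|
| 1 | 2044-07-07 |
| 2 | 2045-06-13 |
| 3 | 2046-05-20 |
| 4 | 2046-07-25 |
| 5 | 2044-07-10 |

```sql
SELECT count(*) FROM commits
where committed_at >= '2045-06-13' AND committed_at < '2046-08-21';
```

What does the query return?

Rows in [2045-06-13, 2046-08-21): 2045-06-13, 2046-05-20, 2046-07-25 → 3 rows.

3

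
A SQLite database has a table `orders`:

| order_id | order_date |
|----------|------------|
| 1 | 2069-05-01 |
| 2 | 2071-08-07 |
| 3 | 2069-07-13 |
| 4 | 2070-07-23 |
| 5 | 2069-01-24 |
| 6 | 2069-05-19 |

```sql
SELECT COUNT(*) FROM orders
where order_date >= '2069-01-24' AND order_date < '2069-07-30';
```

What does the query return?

Rows in [2069-01-24, 2069-07-30): 2069-05-01, 2069-07-13, 2069-01-24, 2069-05-19 → 4 rows.

4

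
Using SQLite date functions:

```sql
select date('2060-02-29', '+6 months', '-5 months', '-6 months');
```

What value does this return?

2059-09-29

Adding +6 months to 2060-02-29 gives 2060-08-29.
Adding -5 months to 2060-08-29 gives 2060-03-29.
Adding -6 months to 2060-03-29 gives 2059-09-29.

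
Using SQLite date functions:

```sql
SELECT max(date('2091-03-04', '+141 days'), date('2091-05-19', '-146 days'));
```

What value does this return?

2091-07-23

date('2091-03-04', '+141 days') → 2091-07-23.
date('2091-05-19', '-146 days') → 2090-12-24.
Later of the two is 2091-07-23.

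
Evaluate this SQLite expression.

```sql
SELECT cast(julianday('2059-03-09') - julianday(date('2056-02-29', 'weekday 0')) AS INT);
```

`weekday 0` advances to the next Sunday; 2056-02-29 is a Tuesday, so it moves forward to 2056-03-05.
26 days remain in March 2056 after the 5th (31 − 5).
Full months from April 2056 through February 2059 contribute their day counts.
Then 9 days into March 2059.
Total: 26 + 30 + 31 + 30 + 31 + 31 + 30 + 31 + 30 + 31 + 31 + 28 + 31 + 30 + 31 + 30 + 31 + 31 + 30 + 31 + 30 + 31 + 31 + 28 + 31 + 30 + 31 + 30 + 31 + 31 + 30 + 31 + 30 + 31 + 31 + 28 + 9 = 1099.

1099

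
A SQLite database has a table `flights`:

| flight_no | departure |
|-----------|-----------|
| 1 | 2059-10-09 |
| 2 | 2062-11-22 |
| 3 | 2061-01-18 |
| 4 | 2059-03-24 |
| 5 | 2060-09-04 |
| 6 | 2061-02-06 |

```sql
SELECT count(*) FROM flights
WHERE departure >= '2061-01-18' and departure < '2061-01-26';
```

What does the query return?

Rows in [2061-01-18, 2061-01-26): 2061-01-18 → 1 row.

1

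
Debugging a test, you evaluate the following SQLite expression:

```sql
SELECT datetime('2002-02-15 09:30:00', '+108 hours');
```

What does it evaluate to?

2002-02-19 21:30:00

+108 hours from 2002-02-15 09:30:00 is 2002-02-19 21:30:00 (crosses midnight).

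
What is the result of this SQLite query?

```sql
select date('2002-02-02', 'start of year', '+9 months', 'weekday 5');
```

`start of year` rewinds 2002-02-02 to 2002-01-01.
Adding +9 months to 2002-01-01 gives 2002-10-01.
`weekday 5` advances to the next Friday; 2002-10-01 is a Tuesday, so it moves forward to 2002-10-04.

2002-10-04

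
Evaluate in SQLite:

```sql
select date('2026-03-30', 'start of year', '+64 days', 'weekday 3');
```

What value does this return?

2026-03-11

`start of year` rewinds 2026-03-30 to 2026-01-01.
Applying '+64 days' to 2026-01-01: counting 64 days forward gives 2026-03-06.
`weekday 3` advances to the next Wednesday; 2026-03-06 is a Friday, so it moves forward to 2026-03-11.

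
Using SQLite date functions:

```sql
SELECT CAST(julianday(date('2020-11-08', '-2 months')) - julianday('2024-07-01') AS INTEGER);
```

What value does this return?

-1392

Adding -2 months to 2020-11-08 gives 2020-09-08.
22 days remain in September 2020 after the 8th (30 − 8).
Full months from October 2020 through June 2024 contribute their day counts.
Then 1 day into July 2024.
Total: 22 + 31 + 30 + 31 + 31 + 28 + 31 + 30 + 31 + 30 + 31 + 31 + 30 + 31 + 30 + 31 + 31 + 28 + 31 + 30 + 31 + 30 + 31 + 31 + 30 + 31 + 30 + 31 + 31 + 28 + 31 + 30 + 31 + 30 + 31 + 31 + 30 + 31 + 30 + 31 + 31 + 29 + 31 + 30 + 31 + 30 + 1 = 1392.
The subtraction is earlier − later, so the result is −1392 → -1392.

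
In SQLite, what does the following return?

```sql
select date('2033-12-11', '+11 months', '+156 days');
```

2035-04-16

Adding +11 months to 2033-12-11 gives 2034-11-11.
Applying '+156 days' to 2034-11-11: counting 156 days forward gives 2035-04-16.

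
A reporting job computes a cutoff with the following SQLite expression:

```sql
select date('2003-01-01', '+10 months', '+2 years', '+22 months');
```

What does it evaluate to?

2007-09-01

Adding +10 months to 2003-01-01 gives 2003-11-01.
Adding +2 years to 2003-11-01 gives 2005-11-01.
Adding +22 months to 2005-11-01 gives 2007-09-01.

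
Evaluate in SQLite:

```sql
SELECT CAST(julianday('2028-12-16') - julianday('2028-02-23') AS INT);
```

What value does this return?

297

6 days remain in February 2028 after the 23rd (29 − 23).
Full months from March 2028 through November 2028 contribute their day counts.
Then 16 days into December 2028.
Total: 6 + 31 + 30 + 31 + 30 + 31 + 31 + 30 + 31 + 30 + 16 = 297.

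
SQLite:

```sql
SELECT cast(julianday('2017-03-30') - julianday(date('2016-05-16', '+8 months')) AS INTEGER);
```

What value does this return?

Adding +8 months to 2016-05-16 gives 2017-01-16.
15 days remain in January 2017 after the 16th (31 − 16).
February 2017: 28 days.
Then 30 days into March 2017.
Total: 15 + 28 + 30 = 73.

73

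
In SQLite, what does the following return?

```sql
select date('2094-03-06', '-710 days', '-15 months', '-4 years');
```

Applying '-710 days' to 2094-03-06: counting 710 days back gives 2092-03-26.
Adding -15 months to 2092-03-26 gives 2090-12-26.
Adding -4 years to 2090-12-26 gives 2086-12-26.

2086-12-26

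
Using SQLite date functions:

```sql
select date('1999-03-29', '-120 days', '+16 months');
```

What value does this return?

2000-03-29

Applying '-120 days' to 1999-03-29: counting 120 days back gives 1998-11-29.
Adding +16 months to 1998-11-29 gives 2000-03-29.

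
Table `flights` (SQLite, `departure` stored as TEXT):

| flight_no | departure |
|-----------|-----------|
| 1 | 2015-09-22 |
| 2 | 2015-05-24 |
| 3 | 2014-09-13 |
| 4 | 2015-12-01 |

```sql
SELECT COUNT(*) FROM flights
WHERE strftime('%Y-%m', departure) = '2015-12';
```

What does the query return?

Rows with year-month 2015-12: 2015-12-01 → 1.

1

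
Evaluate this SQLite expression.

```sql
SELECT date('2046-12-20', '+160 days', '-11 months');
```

2046-06-29

Applying '+160 days' to 2046-12-20: counting 160 days forward gives 2047-05-29.
Adding -11 months to 2047-05-29 gives 2046-06-29.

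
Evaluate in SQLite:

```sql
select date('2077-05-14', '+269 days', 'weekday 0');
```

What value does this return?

Applying '+269 days' to 2077-05-14: counting 269 days forward gives 2078-02-07.
`weekday 0` advances to the next Sunday; 2078-02-07 is a Monday, so it moves forward to 2078-02-13.

2078-02-13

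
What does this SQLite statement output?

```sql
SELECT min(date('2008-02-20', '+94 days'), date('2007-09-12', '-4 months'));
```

2007-05-12

date('2008-02-20', '+94 days') → 2008-05-24.
date('2007-09-12', '-4 months') → 2007-05-12.
Earlier of the two is 2007-05-12.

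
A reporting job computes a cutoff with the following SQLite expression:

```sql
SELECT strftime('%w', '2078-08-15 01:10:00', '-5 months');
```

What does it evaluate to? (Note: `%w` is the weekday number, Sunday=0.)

First apply '-5 months': 2078-08-15 01:10:00 → 2078-03-15 01:10:00.
2078-03-15 is a Tuesday; with Sunday=0 that is 2.

2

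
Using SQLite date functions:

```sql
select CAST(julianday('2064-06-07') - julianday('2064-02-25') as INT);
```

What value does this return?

4 days remain in February 2064 after the 25th (29 − 25).
March 2064: 31 days.
April 2064: 30 days.
May 2064: 31 days.
Then 7 days into June 2064.
Total: 4 + 31 + 30 + 31 + 7 = 103.

103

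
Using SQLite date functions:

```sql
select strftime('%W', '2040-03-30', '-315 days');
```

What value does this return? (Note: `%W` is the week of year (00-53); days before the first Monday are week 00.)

20

First apply '-315 days': 2040-03-30 → 2039-05-20.
2039-05-20 is a Friday. SQLite's %W counts Mondays since the year started; the result is 20.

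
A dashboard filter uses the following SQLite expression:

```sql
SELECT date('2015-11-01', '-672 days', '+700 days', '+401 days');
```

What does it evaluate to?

2017-01-03

Applying '-672 days' to 2015-11-01: counting 672 days back gives 2013-12-29.
Applying '+700 days' to 2013-12-29: counting 700 days forward gives 2015-11-29.
Applying '+401 days' to 2015-11-29: counting 401 days forward gives 2017-01-03.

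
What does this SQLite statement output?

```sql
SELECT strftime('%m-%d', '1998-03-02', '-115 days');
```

11-07

First apply '-115 days': 1998-03-02 → 1997-11-07.
`%m-%d` extracts the month-day: 11-07.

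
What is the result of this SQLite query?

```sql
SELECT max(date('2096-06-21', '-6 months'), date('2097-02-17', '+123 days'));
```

2097-06-20

date('2096-06-21', '-6 months') → 2095-12-21.
date('2097-02-17', '+123 days') → 2097-06-20.
Later of the two is 2097-06-20.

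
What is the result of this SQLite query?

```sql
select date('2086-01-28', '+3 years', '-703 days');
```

Adding +3 years to 2086-01-28 gives 2089-01-28.
Applying '-703 days' to 2089-01-28: counting 703 days back gives 2087-02-25.

2087-02-25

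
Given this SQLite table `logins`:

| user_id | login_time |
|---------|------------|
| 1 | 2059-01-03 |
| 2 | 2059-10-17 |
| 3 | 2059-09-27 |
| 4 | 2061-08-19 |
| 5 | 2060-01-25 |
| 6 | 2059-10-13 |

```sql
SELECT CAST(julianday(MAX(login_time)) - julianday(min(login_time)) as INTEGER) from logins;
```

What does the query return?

959

MIN = 2059-01-03, MAX = 2061-08-19.
28 days remain in January 2059 after the 3rd (31 − 3).
Full months from February 2059 through July 2061 contribute their day counts.
Then 19 days into August 2061.
Total: 28 + 28 + 31 + 30 + 31 + 30 + 31 + 31 + 30 + 31 + 30 + 31 + 31 + 29 + 31 + 30 + 31 + 30 + 31 + 31 + 30 + 31 + 30 + 31 + 31 + 28 + 31 + 30 + 31 + 30 + 31 + 19 = 959.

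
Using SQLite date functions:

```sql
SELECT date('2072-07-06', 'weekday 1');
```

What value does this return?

`weekday 1` advances to the next Monday; 2072-07-06 is a Wednesday, so it moves forward to 2072-07-11.

2072-07-11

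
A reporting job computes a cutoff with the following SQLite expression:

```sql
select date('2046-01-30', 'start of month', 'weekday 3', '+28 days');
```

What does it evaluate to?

2046-01-31

`start of month` rewinds 2046-01-30 to 2046-01-01.
`weekday 3` advances to the next Wednesday; 2046-01-01 is a Monday, so it moves forward to 2046-01-03.
Advancing 28 more days within January lands on 2046-01-31.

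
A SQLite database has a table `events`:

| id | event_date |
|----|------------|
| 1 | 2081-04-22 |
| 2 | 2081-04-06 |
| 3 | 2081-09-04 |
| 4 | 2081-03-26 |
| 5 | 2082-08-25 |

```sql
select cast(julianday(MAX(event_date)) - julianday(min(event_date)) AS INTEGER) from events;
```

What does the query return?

MIN = 2081-03-26, MAX = 2082-08-25.
5 days remain in March 2081 after the 26th (31 − 26).
Full months from April 2081 through July 2082 contribute their day counts.
Then 25 days into August 2082.
Total: 5 + 30 + 31 + 30 + 31 + 31 + 30 + 31 + 30 + 31 + 31 + 28 + 31 + 30 + 31 + 30 + 31 + 25 = 517.

517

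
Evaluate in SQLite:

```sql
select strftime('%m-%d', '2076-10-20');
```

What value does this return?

10-20

`%m-%d` extracts the month-day: 10-20.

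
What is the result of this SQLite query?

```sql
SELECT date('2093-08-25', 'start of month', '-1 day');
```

`start of month` rewinds 2093-08-25 to 2093-08-01.
Going back 1 day from 2093-08-01 reaches 2093-07-31 (last day of July, 31 days).

2093-07-31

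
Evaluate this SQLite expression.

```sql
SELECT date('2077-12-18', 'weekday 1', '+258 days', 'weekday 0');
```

2078-09-04

`weekday 1` advances to the next Monday; 2077-12-18 is a Saturday, so it moves forward to 2077-12-20.
Applying '+258 days' to 2077-12-20: counting 258 days forward gives 2078-09-04.
`weekday 0` advances to the next Sunday; 2078-09-04 is already a Sunday, so it stays at 2078-09-04.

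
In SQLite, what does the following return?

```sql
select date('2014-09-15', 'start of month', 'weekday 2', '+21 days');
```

`start of month` rewinds 2014-09-15 to 2014-09-01.
`weekday 2` advances to the next Tuesday; 2014-09-01 is a Monday, so it moves forward to 2014-09-02.
Advancing 21 more days within September lands on 2014-09-23.

2014-09-23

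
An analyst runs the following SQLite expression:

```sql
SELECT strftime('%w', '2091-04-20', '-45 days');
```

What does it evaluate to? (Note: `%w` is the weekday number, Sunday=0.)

2

First apply '-45 days': 2091-04-20 → 2091-03-06.
2091-03-06 is a Tuesday; with Sunday=0 that is 2.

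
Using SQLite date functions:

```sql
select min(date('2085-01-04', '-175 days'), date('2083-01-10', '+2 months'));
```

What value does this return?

date('2085-01-04', '-175 days') → 2084-07-13.
date('2083-01-10', '+2 months') → 2083-03-10.
Earlier of the two is 2083-03-10.

2083-03-10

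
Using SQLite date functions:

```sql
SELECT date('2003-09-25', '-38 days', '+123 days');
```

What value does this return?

2003-12-19

Going back 25 days from 2003-09-25 reaches 2003-08-31 (last day of August, 31 days).
Going back 13 days within August lands on 2003-08-18.
Applying '+123 days' to 2003-08-18: counting 123 days forward gives 2003-12-19.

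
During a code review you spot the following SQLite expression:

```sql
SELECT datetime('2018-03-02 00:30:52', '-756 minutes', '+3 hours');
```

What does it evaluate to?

2018-03-01 14:54:52

756 minutes = 12h 36m; -756 minutes from 2018-03-02 00:30:52 is 2018-03-01 11:54:52 (crosses midnight).
+3 hours from 2018-03-01 11:54:52 is 2018-03-01 14:54:52.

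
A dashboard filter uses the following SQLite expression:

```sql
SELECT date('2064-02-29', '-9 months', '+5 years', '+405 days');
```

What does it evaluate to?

2069-07-08

Adding -9 months to 2064-02-29 gives 2063-05-29.
Adding +5 years to 2063-05-29 gives 2068-05-29.
Applying '+405 days' to 2068-05-29: counting 405 days forward gives 2069-07-08.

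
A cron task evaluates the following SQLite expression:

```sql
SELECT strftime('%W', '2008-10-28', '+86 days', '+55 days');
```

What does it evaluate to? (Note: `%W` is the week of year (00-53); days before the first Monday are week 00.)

11

First apply '+86 days', '+55 days': 2008-10-28 → 2009-03-18.
2009-03-18 is a Wednesday. SQLite's %W counts Mondays since the year started; the result is 11.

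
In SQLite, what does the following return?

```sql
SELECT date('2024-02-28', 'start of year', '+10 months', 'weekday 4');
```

2024-11-07

`start of year` rewinds 2024-02-28 to 2024-01-01.
Adding +10 months to 2024-01-01 gives 2024-11-01.
`weekday 4` advances to the next Thursday; 2024-11-01 is a Friday, so it moves forward to 2024-11-07.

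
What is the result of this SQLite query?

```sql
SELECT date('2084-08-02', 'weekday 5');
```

`weekday 5` advances to the next Friday; 2084-08-02 is a Wednesday, so it moves forward to 2084-08-04.

2084-08-04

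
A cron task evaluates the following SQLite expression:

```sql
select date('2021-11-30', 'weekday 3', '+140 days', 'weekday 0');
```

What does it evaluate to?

`weekday 3` advances to the next Wednesday; 2021-11-30 is a Tuesday, so it moves forward to 2021-12-01.
Applying '+140 days' to 2021-12-01: counting 140 days forward gives 2022-04-20.
`weekday 0` advances to the next Sunday; 2022-04-20 is a Wednesday, so it moves forward to 2022-04-24.

2022-04-24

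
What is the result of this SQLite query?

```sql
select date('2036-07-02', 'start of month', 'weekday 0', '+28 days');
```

2036-08-03

`start of month` rewinds 2036-07-02 to 2036-07-01.
`weekday 0` advances to the next Sunday; 2036-07-01 is a Tuesday, so it moves forward to 2036-07-06.
July 2036 has 31 days; 25 remain after the 6th, so 26 days reach 2036-08-01.
Advancing 2 more days within August lands on 2036-08-03.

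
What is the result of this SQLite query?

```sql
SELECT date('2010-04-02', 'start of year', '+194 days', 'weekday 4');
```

2010-07-15

`start of year` rewinds 2010-04-02 to 2010-01-01.
Applying '+194 days' to 2010-01-01: counting 194 days forward gives 2010-07-14.
`weekday 4` advances to the next Thursday; 2010-07-14 is a Wednesday, so it moves forward to 2010-07-15.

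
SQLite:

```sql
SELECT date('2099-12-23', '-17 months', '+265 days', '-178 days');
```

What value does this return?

Adding -17 months to 2099-12-23 gives 2098-07-23.
Applying '+265 days' to 2098-07-23: counting 265 days forward gives 2099-04-14.
Applying '-178 days' to 2099-04-14: counting 178 days back gives 2098-10-18.

2098-10-18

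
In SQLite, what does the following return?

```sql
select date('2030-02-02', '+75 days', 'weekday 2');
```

2030-04-23

Applying '+75 days' to 2030-02-02: counting 75 days forward gives 2030-04-18.
`weekday 2` advances to the next Tuesday; 2030-04-18 is a Thursday, so it moves forward to 2030-04-23.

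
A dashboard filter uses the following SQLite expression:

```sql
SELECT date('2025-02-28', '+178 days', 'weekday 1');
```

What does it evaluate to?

2025-08-25

Applying '+178 days' to 2025-02-28: counting 178 days forward gives 2025-08-25.
`weekday 1` advances to the next Monday; 2025-08-25 is already a Monday, so it stays at 2025-08-25.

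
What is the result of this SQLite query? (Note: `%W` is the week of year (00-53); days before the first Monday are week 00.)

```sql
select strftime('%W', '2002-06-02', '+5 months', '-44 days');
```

First apply '+5 months', '-44 days': 2002-06-02 → 2002-09-19.
2002-09-19 is a Thursday. SQLite's %W counts Mondays since the year started; the result is 37.

37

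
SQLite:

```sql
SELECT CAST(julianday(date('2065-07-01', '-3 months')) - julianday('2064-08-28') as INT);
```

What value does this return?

Adding -3 months to 2065-07-01 gives 2065-04-01.
3 days remain in August 2064 after the 28th (31 − 28).
Full months from September 2064 through March 2065 contribute their day counts.
Then 1 day into April 2065.
Total: 3 + 30 + 31 + 30 + 31 + 31 + 28 + 31 + 1 = 216.

216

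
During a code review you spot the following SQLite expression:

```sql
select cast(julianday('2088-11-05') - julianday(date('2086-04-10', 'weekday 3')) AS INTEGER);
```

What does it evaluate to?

`weekday 3` advances to the next Wednesday; 2086-04-10 is already a Wednesday, so it stays at 2086-04-10.
20 days remain in April 2086 after the 10th (30 − 10).
Full months from May 2086 through October 2088 contribute their day counts.
Then 5 days into November 2088.
Total: 20 + 31 + 30 + 31 + 31 + 30 + 31 + 30 + 31 + 31 + 28 + 31 + 30 + 31 + 30 + 31 + 31 + 30 + 31 + 30 + 31 + 31 + 29 + 31 + 30 + 31 + 30 + 31 + 31 + 30 + 31 + 5 = 940.

940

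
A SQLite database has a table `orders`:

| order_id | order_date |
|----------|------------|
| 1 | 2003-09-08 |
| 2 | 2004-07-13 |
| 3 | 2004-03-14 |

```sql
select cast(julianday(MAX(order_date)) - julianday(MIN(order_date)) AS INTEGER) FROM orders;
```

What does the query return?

MIN = 2003-09-08, MAX = 2004-07-13.
22 days remain in September 2003 after the 8th (30 − 8).
Full months from October 2003 through June 2004 contribute their day counts.
Then 13 days into July 2004.
Total: 22 + 31 + 30 + 31 + 31 + 29 + 31 + 30 + 31 + 30 + 13 = 309.

309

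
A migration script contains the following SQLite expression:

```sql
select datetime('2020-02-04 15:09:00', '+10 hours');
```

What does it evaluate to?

+10 hours from 2020-02-04 15:09:00 is 2020-02-05 01:09:00 (crosses midnight).

2020-02-05 01:09:00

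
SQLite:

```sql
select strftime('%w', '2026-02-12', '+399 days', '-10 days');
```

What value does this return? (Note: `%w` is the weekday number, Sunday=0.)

1

First apply '+399 days', '-10 days': 2026-02-12 → 2027-03-08.
2027-03-08 is a Monday; with Sunday=0 that is 1.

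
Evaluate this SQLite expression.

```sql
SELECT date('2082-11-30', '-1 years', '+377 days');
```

2082-12-12

Adding -1 year to 2082-11-30 gives 2081-11-30.
Applying '+377 days' to 2081-11-30: counting 377 days forward gives 2082-12-12.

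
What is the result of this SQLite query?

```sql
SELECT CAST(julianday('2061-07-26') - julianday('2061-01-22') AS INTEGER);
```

9 days remain in January 2061 after the 22nd (31 − 22).
February 2061: 28 days.
March 2061: 31 days.
April 2061: 30 days.
May 2061: 31 days.
June 2061: 30 days.
Then 26 days into July 2061.
Total: 9 + 28 + 31 + 30 + 31 + 30 + 26 = 185.

185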